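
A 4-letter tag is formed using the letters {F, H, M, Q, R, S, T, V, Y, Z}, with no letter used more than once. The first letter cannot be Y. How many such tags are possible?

The first letter has 10−1 = 9 choices (anything except Y).
The remaining 3 letters are filled from the other 9 symbols without repetition: 9 × 8 × 7 = 504.
Total: 9 × 504 = 4536.

4536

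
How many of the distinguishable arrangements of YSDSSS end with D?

5

With the last slot taken by D, it remains to arrange the other 5 letters (YSSSS).
Those 5 letters have S appearing 4 times, giving (5)!/(4!) = 5.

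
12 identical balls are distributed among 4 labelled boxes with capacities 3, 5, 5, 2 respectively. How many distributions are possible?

Without the upper bounds there are C(15,3) = 455 ways to split 12 among 4 boxes.
Subtract solutions that violate a single cap (substitute x_i' = x_i − (cap_i+1)): x_1 ≥ 4 gives C(11,3) = 165; x_2 ≥ 6 gives C(9,3) = 84; x_3 ≥ 6 gives C(9,3) = 84; x_4 ≥ 3 gives C(12,3) = 220. Together 553.
Add back pairs where two caps are both exceeded: 10 + 10 + 56 + 1 + 20 + 20 = 117.
By inclusion–exclusion the count is 455 − 553 + 117 = 19.

19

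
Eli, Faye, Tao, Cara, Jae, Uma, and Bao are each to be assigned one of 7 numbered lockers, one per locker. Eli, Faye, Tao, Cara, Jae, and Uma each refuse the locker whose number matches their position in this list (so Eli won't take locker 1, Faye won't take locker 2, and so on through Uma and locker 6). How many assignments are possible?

2119

Let Aᵢ (for 1 ≤ i ≤ 6) be the placements that put person i in their forbidden locker. Any j of these fix j positions, leaving (7−j)! ways to fill the rest, and there are C(6,j) ways to pick which j.
By inclusion–exclusion, the number of valid placements is Σ_{j=0}^{6} (−1)^j C(6,j)·(7−j)!.
Computing: 5040 − 4320 + 1800 − 480 + 90 − 12 + 1 = 2119.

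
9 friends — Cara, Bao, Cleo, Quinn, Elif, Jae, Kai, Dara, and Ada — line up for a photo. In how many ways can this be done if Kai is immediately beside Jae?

Treat {Kai, Jae} as a single unit. There are 8 units to order, and the pair itself can be ordered 2 ways.
That gives 2 × 8! = 2 × 40320 = 80640.

80640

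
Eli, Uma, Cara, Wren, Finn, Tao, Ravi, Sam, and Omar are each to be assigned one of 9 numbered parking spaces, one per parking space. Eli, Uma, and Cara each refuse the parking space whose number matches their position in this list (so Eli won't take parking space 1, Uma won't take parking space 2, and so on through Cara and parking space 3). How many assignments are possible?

Let Aᵢ (for i ∈ {1, 2, 3}) be the placements that put person i in their forbidden parking space. Any j of these fix j positions, leaving (9−j)! ways to fill the rest, and there are C(3,j) ways to pick which j.
By inclusion–exclusion, the number of valid placements is Σ_{j=0}^{3} (−1)^j C(3,j)·(9−j)!.
Computing: 362880 − 120960 + 15120 − 720 = 256320.

256320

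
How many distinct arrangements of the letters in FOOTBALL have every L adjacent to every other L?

2520

Treat the 2 copies of L as a single block. The multiset to arrange is then {LL, A, B, F, O, O, T}, 7 items in all.
That gives (7)!/(2!) = 2520 arrangements.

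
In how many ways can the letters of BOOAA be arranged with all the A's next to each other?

12

Treat the 2 copies of A as a single block. The multiset to arrange is then {AA, B, O, O}, 4 items in all.
That gives (4)!/(2!) = 12 arrangements.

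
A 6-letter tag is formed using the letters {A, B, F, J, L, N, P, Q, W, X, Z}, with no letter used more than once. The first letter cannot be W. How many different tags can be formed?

The first letter has 11−1 = 10 choices (anything except W).
The remaining 5 letters are filled from the other 10 symbols without repetition: 10 × 9 × 8 × 7 × 6 = 30240.
Total: 10 × 30240 = 302400.

302400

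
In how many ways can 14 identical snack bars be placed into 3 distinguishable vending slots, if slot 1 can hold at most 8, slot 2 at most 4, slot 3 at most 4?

6

By stars and bars, unrestricted non-negative solutions to x_1+…+x_3 = 14 number C(14+2,2) = 120.
Subtract solutions that violate a single cap (substitute x_i' = x_i − (cap_i+1)): x_1 ≥ 9 gives C(7,2) = 21; x_2 ≥ 5 gives C(11,2) = 55; x_3 ≥ 5 gives C(11,2) = 55. Together 131.
Add back pairs where two caps are both exceeded: 1 + 1 + 15 = 17.
By inclusion–exclusion the count is 120 − 131 + 17 = 6.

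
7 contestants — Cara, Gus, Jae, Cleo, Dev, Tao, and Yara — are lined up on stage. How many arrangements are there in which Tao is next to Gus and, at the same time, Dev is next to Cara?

480

Treat {Tao,Gus} as one block (2 orders) and {Dev,Cara} as another (2 orders).
That leaves 5 units to arrange: 2 × 2 × 5! = 4 × 120 = 480.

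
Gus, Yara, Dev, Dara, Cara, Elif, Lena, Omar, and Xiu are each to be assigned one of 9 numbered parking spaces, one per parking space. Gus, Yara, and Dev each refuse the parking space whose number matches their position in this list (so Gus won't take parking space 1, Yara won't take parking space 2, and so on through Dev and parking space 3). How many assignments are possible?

256320

Let Aᵢ (for i ∈ {1, 2, 3}) be the placements that put person i in their forbidden parking space. Any j of these fix j positions, leaving (9−j)! ways to fill the rest, and there are C(3,j) ways to pick which j.
By inclusion–exclusion, the number of valid placements is Σ_{j=0}^{3} (−1)^j C(3,j)·(9−j)!.
Computing: 362880 − 120960 + 15120 − 720 = 256320.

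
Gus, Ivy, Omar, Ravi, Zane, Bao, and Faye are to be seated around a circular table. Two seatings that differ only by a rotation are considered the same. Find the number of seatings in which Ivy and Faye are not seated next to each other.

480

Without the restriction there are (6)! = 720 seatings.
Those with Ivy next to Faye: fuse the pair into one unit and seat 6 units around a circle — 2·(5)! = 240.
Subtracting, 720 − 240 = 480.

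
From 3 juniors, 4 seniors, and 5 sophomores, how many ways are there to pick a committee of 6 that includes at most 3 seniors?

896

Split by how many seniors are chosen (0 through 3).
Sum: C(4,0)·C(8,6) + C(4,1)·C(8,5) + C(4,2)·C(8,4) + C(4,3)·C(8,3) = 28 + 224 + 420 + 224 = 896.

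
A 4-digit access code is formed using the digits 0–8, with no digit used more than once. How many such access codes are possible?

Choose and order 4 of the 9 symbols: the first digit has 9 options, the next 8, then 7, 6.
9 × 8 × 7 × 6 = 3024.

3024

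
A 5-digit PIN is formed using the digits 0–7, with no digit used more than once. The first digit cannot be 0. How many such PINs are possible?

5880

The first digit has 8−1 = 7 choices (anything except 0).
The remaining 4 digits are filled from the other 7 symbols without repetition: 7 × 6 × 5 × 4 = 840.
Total: 7 × 840 = 5880.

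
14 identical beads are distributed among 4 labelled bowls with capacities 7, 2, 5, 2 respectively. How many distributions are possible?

Ignoring the caps, the number of non-negative solutions to x_1+…+x_4 = 14 is C(17,3) = 680.
Subtract solutions that violate a single cap (substitute x_i' = x_i − (cap_i+1)): x_1 ≥ 8 gives C(9,3) = 84; x_2 ≥ 3 gives C(14,3) = 364; x_3 ≥ 6 gives C(11,3) = 165; x_4 ≥ 3 gives C(14,3) = 364. Together 977.
Add back pairs where two caps are both exceeded: 20 + 1 + 20 + 56 + 165 + 56 = 318.
Subtract triples: 0 + 1 + 0 + 10 = 11.
By inclusion–exclusion the count is 680 − 977 + 318 − 11 = 10.

10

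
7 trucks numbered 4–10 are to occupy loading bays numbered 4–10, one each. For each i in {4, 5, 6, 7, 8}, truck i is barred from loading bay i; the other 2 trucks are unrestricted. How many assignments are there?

2428

Let Aᵢ (for 4 ≤ i ≤ 8) be the placements that put truck i in its forbidden loading bay. Any j of these fix j positions, leaving (7−j)! ways to fill the rest, and there are C(5,j) ways to pick which j.
By inclusion–exclusion, the number of valid placements is Σ_{j=0}^{5} (−1)^j C(5,j)·(7−j)!.
Computing: 5040 − 3600 + 1200 − 240 + 30 − 2 = 2428.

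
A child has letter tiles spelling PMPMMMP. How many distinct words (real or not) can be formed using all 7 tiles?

35

Letter multiplicities in PMPMMMP: M×4, P×3.
So there are 7! / (4!·3!) = 35 distinguishable arrangements.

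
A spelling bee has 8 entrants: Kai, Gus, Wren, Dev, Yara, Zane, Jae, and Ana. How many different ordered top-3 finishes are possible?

336

This is an ordered selection of 3 from 8: P(8,3).
That gives 8 × 7 × 6 = 336.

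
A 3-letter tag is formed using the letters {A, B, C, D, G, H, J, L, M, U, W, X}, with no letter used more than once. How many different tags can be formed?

This is a permutation of 3 out of 12: P(12,3) = 12!/9!.
That product is 12 × 11 × 10 = 1320.

1320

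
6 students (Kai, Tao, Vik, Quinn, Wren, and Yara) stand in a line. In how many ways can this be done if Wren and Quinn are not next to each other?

480

There are 6! = 720 arrangements in all. If Wren and Quinn are adjacent, merging them into one block gives 2·(5)! = 240 arrangements.
Complementary counting: 720 − 240 = 480.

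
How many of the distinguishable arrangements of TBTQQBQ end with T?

With the last slot taken by T, it remains to arrange the other 6 letters (BTQQBQ).
Those 6 letters have B appearing twice and Q appearing 3 times, giving (6)!/(3!·2!) = 60.

60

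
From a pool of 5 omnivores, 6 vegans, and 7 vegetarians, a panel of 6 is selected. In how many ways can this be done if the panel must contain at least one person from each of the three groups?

With no constraint there are C(18,6) = 18564 possible selections.
Selections missing a whole group: no omnivores → C(13,6) = 1716; no vegans → C(12,6) = 924; no vegetarians → C(11,6) = 462.
Add back selections omitting two groups (i.e. drawn from a single group): C(5,6) + C(6,6) + C(7,6) = 8.
By inclusion–exclusion: 18564 − 3102 + 8 = 15470.

15470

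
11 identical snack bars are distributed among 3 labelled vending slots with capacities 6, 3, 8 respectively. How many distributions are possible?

22

Ignoring the caps, the number of non-negative solutions to x_1+…+x_3 = 11 is C(13,2) = 78.
Subtract solutions that violate a single cap (substitute x_i' = x_i − (cap_i+1)): x_1 ≥ 7 gives C(6,2) = 15; x_2 ≥ 4 gives C(9,2) = 36; x_3 ≥ 9 gives C(4,2) = 6. Together 57.
Add back pairs where two caps are both exceeded: 1 + 0 + 0 = 1.
By inclusion–exclusion the count is 78 − 57 + 1 = 22.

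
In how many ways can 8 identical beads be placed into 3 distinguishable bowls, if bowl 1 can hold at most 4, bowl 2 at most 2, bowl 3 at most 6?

12

By stars and bars, unrestricted non-negative solutions to x_1+…+x_3 = 8 number C(8+2,2) = 45.
Subtract solutions that violate a single cap (substitute x_i' = x_i − (cap_i+1)): x_1 ≥ 5 gives C(5,2) = 10; x_2 ≥ 3 gives C(7,2) = 21; x_3 ≥ 7 gives C(3,2) = 3. Together 34.
Add back pairs where two caps are both exceeded: 1 + 0 + 0 = 1.
By inclusion–exclusion the count is 45 − 34 + 1 = 12.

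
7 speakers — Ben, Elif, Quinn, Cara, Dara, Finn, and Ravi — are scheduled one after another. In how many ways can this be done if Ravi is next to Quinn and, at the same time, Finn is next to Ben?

Treat {Ravi,Quinn} as one block (2 orders) and {Finn,Ben} as another (2 orders).
That leaves 5 units to arrange: 2 × 2 × 5! = 4 × 120 = 480.

480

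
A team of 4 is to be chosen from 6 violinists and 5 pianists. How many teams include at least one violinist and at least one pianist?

310

With no constraint there are C(11,4) = 330 possible selections.
Subtract selections that omit an entire group: no violinists → C(5,4) = 5; no pianists → C(6,4) = 15.
Both groups omitted at once is impossible, so 330 − 20 = 310.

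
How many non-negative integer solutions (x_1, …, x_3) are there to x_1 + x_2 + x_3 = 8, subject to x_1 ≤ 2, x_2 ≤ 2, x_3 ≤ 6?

Ignoring the caps, the number of non-negative solutions to x_1+…+x_3 = 8 is C(10,2) = 45.
Subtract solutions that violate a single cap (substitute x_i' = x_i − (cap_i+1)): x_1 ≥ 3 gives C(7,2) = 21; x_2 ≥ 3 gives C(7,2) = 21; x_3 ≥ 7 gives C(3,2) = 3. Together 45.
Add back pairs where two caps are both exceeded: 6 + 0 + 0 = 6.
By inclusion–exclusion the count is 45 − 45 + 6 = 6.

6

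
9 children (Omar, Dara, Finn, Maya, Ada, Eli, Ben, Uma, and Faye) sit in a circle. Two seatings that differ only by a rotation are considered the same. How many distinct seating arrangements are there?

Seat Omar anywhere (absorbing the rotational symmetry), then permute the other 8: (8)! = 40320.

40320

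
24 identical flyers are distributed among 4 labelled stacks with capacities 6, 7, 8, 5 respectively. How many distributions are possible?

10

By stars and bars, unrestricted non-negative solutions to x_1+…+x_4 = 24 number C(24+3,3) = 2925.
Subtract solutions that violate a single cap (substitute x_i' = x_i − (cap_i+1)): x_1 ≥ 7 gives C(20,3) = 1140; x_2 ≥ 8 gives C(19,3) = 969; x_3 ≥ 9 gives C(18,3) = 816; x_4 ≥ 6 gives C(21,3) = 1330. Together 4255.
Add back pairs where two caps are both exceeded: 220 + 165 + 364 + 120 + 286 + 220 = 1375.
Subtract triples: 1 + 20 + 10 + 4 = 35.
By inclusion–exclusion the count is 2925 − 4255 + 1375 − 35 = 10.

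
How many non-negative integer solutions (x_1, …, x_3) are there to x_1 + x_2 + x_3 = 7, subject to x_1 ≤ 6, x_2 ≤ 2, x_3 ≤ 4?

Without the upper bounds there are C(9,2) = 36 ways to split 7 among 3 variables.
Subtract solutions that violate a single cap (substitute x_i' = x_i − (cap_i+1)): x_1 ≥ 7 gives C(2,2) = 1; x_2 ≥ 3 gives C(6,2) = 15; x_3 ≥ 5 gives C(4,2) = 6. Together 22.
No two caps can be exceeded simultaneously, so the pair terms are all 0.
By inclusion–exclusion the count is 36 − 22 + 0 = 14.

14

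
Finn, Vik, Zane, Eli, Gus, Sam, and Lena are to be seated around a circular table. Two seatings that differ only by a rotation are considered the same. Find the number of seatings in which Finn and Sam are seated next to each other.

Treat {Finn, Sam} as one unit (2 internal orders) and seat the resulting 6 units around the table: (5)! circular arrangements.
So 2 × (5)! = 2 × 120 = 240.

240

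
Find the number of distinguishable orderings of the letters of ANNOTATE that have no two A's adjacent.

Total arrangements of ANNOTATE: 8!/(2!·2!·2!) = 5040.
If the two A's are adjacent, glue them into one block, leaving 7 items to arrange: (7)!/(2!·2!) = 1260 ways.
Subtracting, 5040 − 1260 = 3780 arrangements keep the A's apart.

3780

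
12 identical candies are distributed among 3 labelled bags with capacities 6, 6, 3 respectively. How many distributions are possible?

By stars and bars, unrestricted non-negative solutions to x_1+…+x_3 = 12 number C(12+2,2) = 91.
Subtract solutions that violate a single cap (substitute x_i' = x_i − (cap_i+1)): x_1 ≥ 7 gives C(7,2) = 21; x_2 ≥ 7 gives C(7,2) = 21; x_3 ≥ 4 gives C(10,2) = 45. Together 87.
Add back pairs where two caps are both exceeded: 0 + 3 + 3 = 6.
By inclusion–exclusion the count is 91 − 87 + 6 = 10.

10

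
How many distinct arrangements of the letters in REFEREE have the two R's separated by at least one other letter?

75

Total arrangements of REFEREE: 7!/(4!·2!) = 105.
If the two R's are adjacent, glue them into one block, leaving 6 items to arrange: (6)!/(4!) = 30 ways.
Hence 105 − 30 = 75.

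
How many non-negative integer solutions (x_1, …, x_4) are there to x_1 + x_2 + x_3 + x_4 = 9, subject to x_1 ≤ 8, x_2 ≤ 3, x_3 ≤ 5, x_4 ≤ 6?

Ignoring the caps, the number of non-negative solutions to x_1+…+x_4 = 9 is C(12,3) = 220.
Subtract solutions that violate a single cap (substitute x_i' = x_i − (cap_i+1)): x_1 ≥ 9 gives C(3,3) = 1; x_2 ≥ 4 gives C(8,3) = 56; x_3 ≥ 6 gives C(6,3) = 20; x_4 ≥ 7 gives C(5,3) = 10. Together 87.
No two caps can be exceeded simultaneously, so the pair terms are all 0.
By inclusion–exclusion the count is 220 − 87 + 0 = 133.

133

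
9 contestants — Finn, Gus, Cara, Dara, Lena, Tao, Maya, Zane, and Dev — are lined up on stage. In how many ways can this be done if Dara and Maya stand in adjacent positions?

Place the 7 others and the Dara-Maya pair as 8 objects in a line; the pair has 2 internal arrangements.
So the count is 2·(8)! = 80640.

80640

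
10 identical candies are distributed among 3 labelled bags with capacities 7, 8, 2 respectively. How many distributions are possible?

Without the upper bounds there are C(12,2) = 66 ways to split 10 among 3 bags.
Subtract solutions that violate a single cap (substitute x_i' = x_i − (cap_i+1)): x_1 ≥ 8 gives C(4,2) = 6; x_2 ≥ 9 gives C(3,2) = 3; x_3 ≥ 3 gives C(9,2) = 36. Together 45.
No two caps can be exceeded simultaneously, so the pair terms are all 0.
By inclusion–exclusion the count is 66 − 45 + 0 = 21.

21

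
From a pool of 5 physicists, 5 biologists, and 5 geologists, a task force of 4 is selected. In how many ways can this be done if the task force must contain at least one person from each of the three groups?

Unrestricted: C(15,4) = 1365 ways to pick any 4 of the 15.
Selections missing a whole group: no physicists → C(10,4) = 210; no biologists → C(10,4) = 210; no geologists → C(10,4) = 210.
Add back selections omitting two groups (i.e. drawn from a single group): C(5,4) + C(5,4) + C(5,4) = 15.
By inclusion–exclusion: 1365 − 630 + 15 = 750.

750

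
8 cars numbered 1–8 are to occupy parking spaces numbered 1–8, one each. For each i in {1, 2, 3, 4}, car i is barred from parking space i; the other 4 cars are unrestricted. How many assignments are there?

Let Aᵢ (for 1 ≤ i ≤ 4) be the placements that put car i in its forbidden parking space. Any j of these fix j positions, leaving (8−j)! ways to fill the rest, and there are C(4,j) ways to pick which j.
By inclusion–exclusion, the number of valid placements is Σ_{j=0}^{4} (−1)^j C(4,j)·(8−j)!.
Computing: 40320 − 20160 + 4320 − 480 + 24 = 24024.

24024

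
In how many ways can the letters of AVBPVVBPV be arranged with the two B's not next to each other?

There are 9!/(4!·2!·2!) = 3780 arrangements of AVBPVVBPV in total.
Arrangements with the B's together: treat BB as one letter, giving (8)!/(4!·2!) = 840.
Hence 3780 − 840 = 2940.

2940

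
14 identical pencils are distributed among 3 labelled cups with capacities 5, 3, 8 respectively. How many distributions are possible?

Without the upper bounds there are C(16,2) = 120 ways to split 14 among 3 cups.
Subtract solutions that violate a single cap (substitute x_i' = x_i − (cap_i+1)): x_1 ≥ 6 gives C(10,2) = 45; x_2 ≥ 4 gives C(12,2) = 66; x_3 ≥ 9 gives C(7,2) = 21. Together 132.
Add back pairs where two caps are both exceeded: 15 + 0 + 3 = 18.
By inclusion–exclusion the count is 120 − 132 + 18 = 6.

6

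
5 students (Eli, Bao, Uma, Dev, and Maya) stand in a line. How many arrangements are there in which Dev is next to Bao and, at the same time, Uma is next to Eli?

24

Treat {Dev,Bao} as one block (2 orders) and {Uma,Eli} as another (2 orders).
That leaves 3 units to arrange: 2 × 2 × 3! = 4 × 6 = 24.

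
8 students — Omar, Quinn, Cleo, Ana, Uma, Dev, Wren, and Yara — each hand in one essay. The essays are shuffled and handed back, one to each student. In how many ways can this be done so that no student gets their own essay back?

14833

This is the derangement count D_8: permutations of 8 items with no fixed point.
By inclusion–exclusion this is Σ_{j=0}^{8} (−1)^j C(8,j)·(8−j)!.
Computing: 40320 − 40320 + 20160 − 6720 + 1680 − 336 + 56 − 8 + 1 = 14833.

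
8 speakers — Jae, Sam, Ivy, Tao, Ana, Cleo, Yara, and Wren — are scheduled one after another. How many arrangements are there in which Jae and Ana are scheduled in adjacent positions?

Place the 6 others and the Jae-Ana pair as 7 objects in a line; the pair has 2 internal arrangements.
So the count is 2·(7)! = 10080.

10080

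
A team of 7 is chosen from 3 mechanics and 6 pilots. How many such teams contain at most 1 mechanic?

Split by how many mechanics are chosen (0 through 1).
Sum: C(3,0)·C(6,7) + C(3,1)·C(6,6) = 0 + 3 = 3.

3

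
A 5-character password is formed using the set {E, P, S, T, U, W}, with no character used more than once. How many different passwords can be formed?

720

Choose and order 5 of the 6 symbols: the first character has 6 options, the next 5, and so on down to 2.
That product is 6 × 5 × 4 × 3 × 2 = 720.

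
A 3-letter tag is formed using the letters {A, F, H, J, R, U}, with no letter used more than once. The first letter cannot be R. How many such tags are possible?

100

The first letter has 6−1 = 5 choices (anything except R).
The remaining 2 letters are filled from the other 5 symbols without repetition: 5 × 4 = 20.
Total: 5 × 20 = 100.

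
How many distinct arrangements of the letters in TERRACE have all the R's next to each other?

Treat the 2 copies of R as a single block. The multiset to arrange is then {RR, A, C, E, E, T}, 6 items in all.
That gives (6)!/(2!) = 360 arrangements.

360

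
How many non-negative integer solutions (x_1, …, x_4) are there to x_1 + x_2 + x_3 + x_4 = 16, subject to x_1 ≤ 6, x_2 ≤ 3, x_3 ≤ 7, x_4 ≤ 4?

34

Without the upper bounds there are C(19,3) = 969 ways to split 16 among 4 variables.
Subtract solutions that violate a single cap (substitute x_i' = x_i − (cap_i+1)): x_1 ≥ 7 gives C(12,3) = 220; x_2 ≥ 4 gives C(15,3) = 455; x_3 ≥ 8 gives C(11,3) = 165; x_4 ≥ 5 gives C(14,3) = 364. Together 1204.
Add back pairs where two caps are both exceeded: 56 + 4 + 35 + 35 + 120 + 20 = 270.
Subtract triples: 0 + 1 + 0 + 0 = 1.
By inclusion–exclusion the count is 969 − 1204 + 270 − 1 = 34.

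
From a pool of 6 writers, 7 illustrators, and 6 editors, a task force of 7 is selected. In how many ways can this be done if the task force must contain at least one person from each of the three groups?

With no constraint there are C(19,7) = 50388 possible selections.
Subtract selections that omit an entire group: no writers → C(13,7) = 1716; no illustrators → C(12,7) = 792; no editors → C(13,7) = 1716.
Add back selections omitting two groups (i.e. drawn from a single group): C(6,7) + C(7,7) + C(6,7) = 1.
By inclusion–exclusion: 50388 − 4224 + 1 = 46165.

46165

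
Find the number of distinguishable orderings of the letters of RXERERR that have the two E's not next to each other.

75

There are 7!/(4!·2!) = 105 arrangements of RXERERR in total.
If the two E's are adjacent, glue them into one block, leaving 6 items to arrange: (6)!/(4!) = 30 ways.
Hence 105 − 30 = 75.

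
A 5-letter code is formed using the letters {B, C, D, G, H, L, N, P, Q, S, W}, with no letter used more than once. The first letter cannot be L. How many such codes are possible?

50400

The first letter has 11−1 = 10 choices (anything except L).
The remaining 4 letters are filled from the other 10 symbols without repetition: 10 × 9 × 8 × 7 = 5040.
Total: 10 × 5040 = 50400.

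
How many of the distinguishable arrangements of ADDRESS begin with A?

Fix A in the first position and arrange the remaining 6 letters.
Those 6 letters have D appearing twice and S appearing twice, giving (6)!/(2!·2!) = 180.

180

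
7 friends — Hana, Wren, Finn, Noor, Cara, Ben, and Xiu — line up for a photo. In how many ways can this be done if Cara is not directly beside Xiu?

There are 7! = 5040 arrangements in all. If Cara and Xiu are adjacent, merging them into one block gives 2·(6)! = 1440 arrangements.
Complementary counting: 5040 − 1440 = 3600.

3600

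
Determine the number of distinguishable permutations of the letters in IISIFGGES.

The 9 letters of IISIFGGES have repeats: G appearing twice, I appearing 3 times, and S appearing twice.
Dividing 9! = 362880 by 3!·2!·2! = 24 for the repeated letters gives 15120.

15120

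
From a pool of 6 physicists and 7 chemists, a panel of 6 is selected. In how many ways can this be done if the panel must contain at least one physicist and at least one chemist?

1708

Total 6-person selections from all 13: C(13,6) = 1716.
Subtract selections that omit an entire group: no physicists → C(7,6) = 7; no chemists → C(6,6) = 1.
Both groups omitted at once is impossible, so 1716 − 8 = 1708.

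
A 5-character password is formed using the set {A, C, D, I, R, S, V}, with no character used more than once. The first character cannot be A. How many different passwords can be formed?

The first character has 7−1 = 6 choices (anything except A).
The remaining 4 characters are filled from the other 6 symbols without repetition: 6 × 5 × 4 × 3 = 360.
Total: 6 × 360 = 2160.

2160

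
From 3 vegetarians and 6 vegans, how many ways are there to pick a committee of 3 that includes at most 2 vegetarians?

Split by how many vegetarians are chosen (0 through 2).
Sum: C(3,0)·C(6,3) + C(3,1)·C(6,2) + C(3,2)·C(6,1) = 20 + 45 + 18 = 83.

83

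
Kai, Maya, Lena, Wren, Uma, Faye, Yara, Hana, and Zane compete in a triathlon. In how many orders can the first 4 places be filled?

3024

This is an ordered selection of 4 from 9: P(9,4).
That gives 9 × 8 × 7 × 6 = 3024.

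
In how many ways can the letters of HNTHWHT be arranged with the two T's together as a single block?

120

Treat the 2 copies of T as a single block. The multiset to arrange is then {TT, H, H, H, N, W}, 6 items in all.
That gives (6)!/(3!) = 120 arrangements.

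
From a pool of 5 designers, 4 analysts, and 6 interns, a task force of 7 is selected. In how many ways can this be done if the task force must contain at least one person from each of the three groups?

5949

Total 7-person selections from all 15: C(15,7) = 6435.
Subtract selections that omit an entire group: no designers → C(10,7) = 120; no analysts → C(11,7) = 330; no interns → C(9,7) = 36.
Add back selections omitting two groups (i.e. drawn from a single group): C(5,7) + C(4,7) + C(6,7) = 0.
By inclusion–exclusion: 6435 − 486 + 0 = 5949.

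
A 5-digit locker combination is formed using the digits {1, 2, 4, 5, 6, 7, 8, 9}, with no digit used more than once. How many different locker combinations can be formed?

This is a permutation of 5 out of 8: P(8,5) = 8!/3!.
8 × 7 × 6 × 5 × 4 = 6720.

6720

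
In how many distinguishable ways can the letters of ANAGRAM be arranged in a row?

ANAGRAM has 7 letters with A appearing 3 times.
So there are 7! / (3!) = 840 distinguishable arrangements.

840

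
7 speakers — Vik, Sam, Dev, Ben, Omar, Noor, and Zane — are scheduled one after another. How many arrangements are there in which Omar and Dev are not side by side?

3600

Of the 7! = 5040 arrangements, those with Omar and Dev adjacent number 2 × 6! = 1440 (treat the pair as a block with 2 internal orders).
Complementary counting: 5040 − 1440 = 3600.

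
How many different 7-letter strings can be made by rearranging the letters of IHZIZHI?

Letter multiplicities in IHZIZHI: H×2, I×3, Z×2.
So there are 7! / (3!·2!·2!) = 210 distinguishable arrangements.

210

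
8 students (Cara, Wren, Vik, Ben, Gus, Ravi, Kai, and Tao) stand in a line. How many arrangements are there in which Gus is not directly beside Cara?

There are 8! = 40320 arrangements in all. If Gus and Cara are adjacent, merging them into one block gives 2·(7)! = 10080 arrangements.
Complementary counting: 40320 − 10080 = 30240.

30240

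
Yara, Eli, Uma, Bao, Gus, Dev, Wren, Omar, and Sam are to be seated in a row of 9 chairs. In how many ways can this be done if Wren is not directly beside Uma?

Of the 9! = 362880 arrangements, those with Wren and Uma adjacent number 2 × 8! = 80640 (treat the pair as a block with 2 internal orders).
So 362880 − 80640 = 282240 arrangements keep them apart.

282240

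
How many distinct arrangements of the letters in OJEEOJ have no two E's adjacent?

There are 6!/(2!·2!·2!) = 90 arrangements of OJEEOJ in total.
If the two E's are adjacent, glue them into one block, leaving 5 items to arrange: (5)!/(2!·2!) = 30 ways.
Hence 90 − 30 = 60.

60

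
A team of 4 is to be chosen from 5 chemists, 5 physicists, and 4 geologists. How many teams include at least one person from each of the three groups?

With no constraint there are C(14,4) = 1001 possible selections.
Selections missing a whole group: no chemists → C(9,4) = 126; no physicists → C(9,4) = 126; no geologists → C(10,4) = 210.
Add back selections omitting two groups (i.e. drawn from a single group): C(5,4) + C(5,4) + C(4,4) = 11.
By inclusion–exclusion: 1001 − 462 + 11 = 550.

550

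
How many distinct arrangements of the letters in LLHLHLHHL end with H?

56

With the last slot taken by H, it remains to arrange the other 8 letters (LLLHLHHL).
Those 8 letters have H appearing 3 times and L appearing 5 times, giving (8)!/(5!·3!) = 56.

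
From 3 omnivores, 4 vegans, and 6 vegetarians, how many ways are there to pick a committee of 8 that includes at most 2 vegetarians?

111

Split by how many vegetarians are chosen (0 through 2).
Sum: C(6,0)·C(7,8) + C(6,1)·C(7,7) + C(6,2)·C(7,6) = 0 + 6 + 105 = 111.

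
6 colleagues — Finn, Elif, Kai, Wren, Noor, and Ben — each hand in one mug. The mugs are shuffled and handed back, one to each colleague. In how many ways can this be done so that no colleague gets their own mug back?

265

Let Aᵢ be the assignments in which colleague i gets their own mug. We want the size of the complement of A₁∪…∪A_6.
By inclusion–exclusion this is Σ_{j=0}^{6} (−1)^j C(6,j)·(6−j)!.
Computing: 720 − 720 + 360 − 120 + 30 − 6 + 1 = 265.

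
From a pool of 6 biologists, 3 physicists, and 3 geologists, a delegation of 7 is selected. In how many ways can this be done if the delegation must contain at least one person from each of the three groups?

720

With no constraint there are C(12,7) = 792 possible selections.
Subtract selections that omit an entire group: no biologists → C(6,7) = 0; no physicists → C(9,7) = 36; no geologists → C(9,7) = 36.
Add back selections omitting two groups (i.e. drawn from a single group): C(6,7) + C(3,7) + C(3,7) = 0.
By inclusion–exclusion: 792 − 72 + 0 = 720.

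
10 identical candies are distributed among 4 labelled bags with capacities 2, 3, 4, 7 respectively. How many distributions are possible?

50

Without the upper bounds there are C(13,3) = 286 ways to split 10 among 4 bags.
Subtract solutions that violate a single cap (substitute x_i' = x_i − (cap_i+1)): x_1 ≥ 3 gives C(10,3) = 120; x_2 ≥ 4 gives C(9,3) = 84; x_3 ≥ 5 gives C(8,3) = 56; x_4 ≥ 8 gives C(5,3) = 10. Together 270.
Add back pairs where two caps are both exceeded: 20 + 10 + 0 + 4 + 0 + 0 = 34.
By inclusion–exclusion the count is 286 − 270 + 34 = 50.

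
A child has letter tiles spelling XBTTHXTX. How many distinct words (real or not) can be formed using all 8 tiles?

XBTTHXTX has 8 letters with T appearing 3 times and X appearing 3 times.
The number of distinct arrangements is 8!/(3!·3!) = 40320/36 = 1120.

1120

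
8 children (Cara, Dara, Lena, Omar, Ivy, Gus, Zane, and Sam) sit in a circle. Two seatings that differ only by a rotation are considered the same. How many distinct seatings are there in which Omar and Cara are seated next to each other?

1440

Glue Omar and Cara into a block (2 internal orders). Seating 7 units around a circle gives (6)! arrangements.
So 2 × (6)! = 2 × 720 = 1440.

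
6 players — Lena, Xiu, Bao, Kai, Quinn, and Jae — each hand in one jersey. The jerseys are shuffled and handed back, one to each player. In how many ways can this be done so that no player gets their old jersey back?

265

Let Aᵢ be the assignments in which player i gets their old jersey. We want the size of the complement of A₁∪…∪A_6.
By inclusion–exclusion this is Σ_{j=0}^{6} (−1)^j C(6,j)·(6−j)!.
Computing: 720 − 720 + 360 − 120 + 30 − 6 + 1 = 265.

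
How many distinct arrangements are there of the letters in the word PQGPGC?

180

The 6 letters of PQGPGC have repeats: G appearing twice and P appearing twice.
The number of distinct arrangements is 6!/(2!·2!) = 720/4 = 180.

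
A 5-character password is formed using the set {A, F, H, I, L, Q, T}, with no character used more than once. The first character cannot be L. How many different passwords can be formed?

The first character has 7−1 = 6 choices (anything except L).
The remaining 4 characters are filled from the other 6 symbols without repetition: 6 × 5 × 4 × 3 = 360.
Total: 6 × 360 = 2160.

2160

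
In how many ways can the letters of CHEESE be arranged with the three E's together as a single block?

24

Treat the 3 copies of E as a single block. The multiset to arrange is then {EEE, C, H, S}, 4 items in all.
All 4 items are distinct, so there are (4)! = 24 arrangements.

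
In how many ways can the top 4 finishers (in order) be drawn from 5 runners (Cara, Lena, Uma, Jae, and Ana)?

There are 5 choices for 1st place, 4 for 2nd, and so on down to 2 for position 4.
That gives 5 × 4 × 3 × 2 = 120.

120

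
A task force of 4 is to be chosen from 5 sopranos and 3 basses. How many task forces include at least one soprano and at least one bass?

65

Unrestricted: C(8,4) = 70 ways to pick any 4 of the 8.
Selections missing a whole group: no sopranos → C(3,4) = 0; no basses → C(5,4) = 5.
Both groups omitted at once is impossible, so 70 − 5 = 65.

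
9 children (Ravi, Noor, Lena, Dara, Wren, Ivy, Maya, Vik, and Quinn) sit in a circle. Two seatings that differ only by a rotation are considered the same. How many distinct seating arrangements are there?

40320

Seat Ravi anywhere (absorbing the rotational symmetry), then permute the other 8: (8)! = 40320.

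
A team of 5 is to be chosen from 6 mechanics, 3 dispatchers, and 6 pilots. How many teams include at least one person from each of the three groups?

Total 5-person selections from all 15: C(15,5) = 3003.
Subtract selections that omit an entire group: no mechanics → C(9,5) = 126; no dispatchers → C(12,5) = 792; no pilots → C(9,5) = 126.
Add back selections omitting two groups (i.e. drawn from a single group): C(6,5) + C(3,5) + C(6,5) = 12.
By inclusion–exclusion: 3003 − 1044 + 12 = 1971.

1971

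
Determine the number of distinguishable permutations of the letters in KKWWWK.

20

Letter multiplicities in KKWWWK: K×3, W×3.
The number of distinct arrangements is 6!/(3!·3!) = 720/36 = 20.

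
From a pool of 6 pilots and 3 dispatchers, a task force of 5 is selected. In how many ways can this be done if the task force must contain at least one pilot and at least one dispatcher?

Total 5-person selections from all 9: C(9,5) = 126.
Subtract selections that omit an entire group: no pilots → C(3,5) = 0; no dispatchers → C(6,5) = 6.
Both groups omitted at once is impossible, so 126 − 6 = 120.

120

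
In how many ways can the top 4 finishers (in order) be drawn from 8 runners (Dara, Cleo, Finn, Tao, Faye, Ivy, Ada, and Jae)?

1680

This is an ordered selection of 4 from 8: P(8,4).
That gives 8 × 7 × 6 × 5 = 1680.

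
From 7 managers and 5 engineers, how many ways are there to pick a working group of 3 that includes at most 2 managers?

185

Split by how many managers are chosen (0 through 2).
Sum: C(7,0)·C(5,3) + C(7,1)·C(5,2) + C(7,2)·C(5,1) = 10 + 70 + 105 = 185.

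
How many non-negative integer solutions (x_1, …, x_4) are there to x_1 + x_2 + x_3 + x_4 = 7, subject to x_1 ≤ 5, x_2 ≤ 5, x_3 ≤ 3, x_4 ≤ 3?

72

Without the upper bounds there are C(10,3) = 120 ways to split 7 among 4 variables.
Subtract solutions that violate a single cap (substitute x_i' = x_i − (cap_i+1)): x_1 ≥ 6 gives C(4,3) = 4; x_2 ≥ 6 gives C(4,3) = 4; x_3 ≥ 4 gives C(6,3) = 20; x_4 ≥ 4 gives C(6,3) = 20. Together 48.
No two caps can be exceeded simultaneously, so the pair terms are all 0.
By inclusion–exclusion the count is 120 − 48 + 0 = 72.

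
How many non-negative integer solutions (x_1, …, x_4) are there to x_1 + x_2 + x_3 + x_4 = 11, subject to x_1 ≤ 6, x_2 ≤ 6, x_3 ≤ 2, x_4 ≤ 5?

91

Without the upper bounds there are C(14,3) = 364 ways to split 11 among 4 variables.
Subtract solutions that violate a single cap (substitute x_i' = x_i − (cap_i+1)): x_1 ≥ 7 gives C(7,3) = 35; x_2 ≥ 7 gives C(7,3) = 35; x_3 ≥ 3 gives C(11,3) = 165; x_4 ≥ 6 gives C(8,3) = 56. Together 291.
Add back pairs where two caps are both exceeded: 0 + 4 + 0 + 4 + 0 + 10 = 18.
By inclusion–exclusion the count is 364 − 291 + 18 = 91.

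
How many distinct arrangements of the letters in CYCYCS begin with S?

10

With the first slot taken by S, it remains to arrange the other 5 letters (CYCYC).
Those 5 letters have C appearing 3 times and Y appearing twice, giving (5)!/(3!·2!) = 10.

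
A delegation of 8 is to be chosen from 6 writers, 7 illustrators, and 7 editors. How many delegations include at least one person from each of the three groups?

Total 8-person selections from all 20: C(20,8) = 125970.
Subtract selections that omit an entire group: no writers → C(14,8) = 3003; no illustrators → C(13,8) = 1287; no editors → C(13,8) = 1287.
Add back selections omitting two groups (i.e. drawn from a single group): C(6,8) + C(7,8) + C(7,8) = 0.
By inclusion–exclusion: 125970 − 5577 + 0 = 120393.

120393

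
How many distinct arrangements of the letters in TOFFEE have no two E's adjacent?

There are 6!/(2!·2!) = 180 arrangements of TOFFEE in total.
Arrangements with the E's together: treat EE as one letter, giving (5)!/(2!) = 60.
Subtracting, 180 − 60 = 120 arrangements keep the E's apart.

120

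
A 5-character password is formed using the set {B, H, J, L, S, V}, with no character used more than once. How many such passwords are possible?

This is a permutation of 5 out of 6: P(6,5) = 6!/1!.
That product is 6 × 5 × 4 × 3 × 2 = 720.

720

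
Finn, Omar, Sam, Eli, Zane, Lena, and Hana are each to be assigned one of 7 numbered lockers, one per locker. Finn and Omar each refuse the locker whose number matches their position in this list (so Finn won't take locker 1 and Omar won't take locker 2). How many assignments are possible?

Let Aᵢ (for i ∈ {1, 2}) be the placements that put person i in their forbidden locker. Any j of these fix j positions, leaving (7−j)! ways to fill the rest, and there are C(2,j) ways to pick which j.
By inclusion–exclusion, the number of valid placements is Σ_{j=0}^{2} (−1)^j C(2,j)·(7−j)!.
Computing: 5040 − 1440 + 120 = 3720.

3720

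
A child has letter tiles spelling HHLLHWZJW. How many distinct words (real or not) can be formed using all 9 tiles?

15120

HHLLHWZJW has 9 letters with H appearing 3 times, L appearing twice, and W appearing twice.
So there are 9! / (3!·2!·2!) = 15120 distinguishable arrangements.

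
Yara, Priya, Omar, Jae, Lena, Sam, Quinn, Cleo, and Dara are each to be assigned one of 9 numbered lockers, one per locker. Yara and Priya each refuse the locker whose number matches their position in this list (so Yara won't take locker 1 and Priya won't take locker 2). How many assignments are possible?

Let Aᵢ (for i ∈ {1, 2}) be the placements that put person i in their forbidden locker. Any j of these fix j positions, leaving (9−j)! ways to fill the rest, and there are C(2,j) ways to pick which j.
By inclusion–exclusion, the number of valid placements is Σ_{j=0}^{2} (−1)^j C(2,j)·(9−j)!.
Computing: 362880 − 80640 + 5040 = 287280.

287280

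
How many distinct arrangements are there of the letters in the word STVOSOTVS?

7560

STVOSOTVS has 9 letters with O appearing twice, S appearing 3 times, T appearing twice, and V appearing twice.
Dividing 9! = 362880 by 3!·2!·2!·2! = 48 for the repeated letters gives 7560.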